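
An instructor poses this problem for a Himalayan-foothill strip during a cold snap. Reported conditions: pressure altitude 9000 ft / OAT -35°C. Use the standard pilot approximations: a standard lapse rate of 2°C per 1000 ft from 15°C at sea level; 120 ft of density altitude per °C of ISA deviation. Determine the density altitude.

ISA temperature at 9000 ft = 15 − 2 × (9000/1000) = -3°C.
ISA deviation = -35 − (-3) = -32°C.
Density altitude = 9000 + 120 × (-32) = 9000 + (-3840) = 5160 ft.

5160 ft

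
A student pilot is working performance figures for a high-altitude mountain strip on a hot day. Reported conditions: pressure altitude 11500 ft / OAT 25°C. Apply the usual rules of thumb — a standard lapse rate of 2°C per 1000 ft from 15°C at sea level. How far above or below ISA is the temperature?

ISA+33°C

ISA temperature at 11500 ft = 15 − 2 × (11500/1000) = -8°C.
Deviation = OAT − ISA = 25 − (-8) = +33°C.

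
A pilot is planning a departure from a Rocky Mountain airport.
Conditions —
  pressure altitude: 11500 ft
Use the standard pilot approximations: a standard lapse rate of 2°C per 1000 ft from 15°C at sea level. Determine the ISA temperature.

ISA temperature = 15 − 2 × (11500/1000) = 15 − 23 = -8°C.

-8°C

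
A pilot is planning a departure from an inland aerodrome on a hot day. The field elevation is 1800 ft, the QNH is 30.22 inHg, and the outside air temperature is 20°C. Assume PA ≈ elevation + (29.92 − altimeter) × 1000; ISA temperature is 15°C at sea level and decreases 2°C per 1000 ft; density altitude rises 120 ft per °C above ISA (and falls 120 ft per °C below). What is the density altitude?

Pressure altitude = 1800 + (29.92 − 30.22) × 1000 = 1800 + (-300) = 1500 ft.
ISA temperature at 1500 ft = 15 − 2 × (1500/1000) = 12°C.
ISA deviation = 20 − 12 = +8°C.
Density altitude = 1500 + 120 × (8) = 2460 ft.

2460 ft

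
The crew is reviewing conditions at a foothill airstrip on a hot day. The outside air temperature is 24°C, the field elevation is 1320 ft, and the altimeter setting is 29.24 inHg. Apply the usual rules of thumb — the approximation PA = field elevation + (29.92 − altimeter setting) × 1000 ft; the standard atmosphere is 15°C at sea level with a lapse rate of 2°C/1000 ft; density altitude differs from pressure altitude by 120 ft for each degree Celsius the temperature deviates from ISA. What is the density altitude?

Pressure altitude = 1320 + (29.92 − 29.24) × 1000 = 1320 + (+680) = 2000 ft.
ISA temperature at 2000 ft = 15 − 2 × (2000/1000) = 11°C.
ISA deviation = 24 − 11 = +13°C.
Density altitude = 2000 + 120 × (13) = 3560 ft.

3560 ft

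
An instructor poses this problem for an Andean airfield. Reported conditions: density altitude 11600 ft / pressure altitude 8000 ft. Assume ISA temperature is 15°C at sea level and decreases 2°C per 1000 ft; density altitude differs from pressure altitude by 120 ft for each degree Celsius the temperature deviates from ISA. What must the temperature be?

29°C

Density altitude − pressure altitude = 11600 − 8000 = +3600 ft.
At 120 ft/°C that is an ISA deviation of 3600/120 = +30°C.
ISA temperature at 8000 ft = 15 − 2 × (8000/1000) = -1°C.
OAT = ISA + deviation = -1 + (+30) = 29°C.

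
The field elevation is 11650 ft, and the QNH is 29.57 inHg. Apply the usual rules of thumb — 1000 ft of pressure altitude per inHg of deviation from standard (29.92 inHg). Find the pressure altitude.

12000 ft

Pressure correction = (29.92 − 29.57) × 1000 = +350 ft.
Pressure altitude = 11650 + (+350) = 12000 ft.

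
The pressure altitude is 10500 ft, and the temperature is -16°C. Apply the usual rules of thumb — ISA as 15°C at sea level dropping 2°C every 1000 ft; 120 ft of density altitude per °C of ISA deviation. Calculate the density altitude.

ISA temperature at 10500 ft = 15 − 2 × (10500/1000) = -6°C.
ISA deviation = -16 − (-6) = -10°C.
Density altitude = 10500 + 120 × (-10) = 10500 + (-1200) = 9300 ft.

9300 ft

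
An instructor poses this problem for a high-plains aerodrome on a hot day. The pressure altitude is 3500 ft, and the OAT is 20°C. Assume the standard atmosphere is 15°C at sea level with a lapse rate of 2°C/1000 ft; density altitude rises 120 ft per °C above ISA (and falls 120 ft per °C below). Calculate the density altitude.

4940 ft

ISA temperature at 3500 ft = 15 − 2 × (3500/1000) = 8°C.
ISA deviation = 20 − 8 = +12°C.
Density altitude = 3500 + 120 × (12) = 3500 + (+1440) = 4940 ft.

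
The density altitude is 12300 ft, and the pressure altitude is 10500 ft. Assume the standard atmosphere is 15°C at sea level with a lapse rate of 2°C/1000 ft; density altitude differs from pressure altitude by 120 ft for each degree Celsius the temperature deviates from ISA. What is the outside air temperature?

9°C

Density altitude − pressure altitude = 12300 − 10500 = +1800 ft.
At 120 ft/°C that is an ISA deviation of 1800/120 = +15°C.
ISA temperature at 10500 ft = 15 − 2 × (10500/1000) = -6°C.
OAT = ISA + deviation = -6 + (+15) = 9°C.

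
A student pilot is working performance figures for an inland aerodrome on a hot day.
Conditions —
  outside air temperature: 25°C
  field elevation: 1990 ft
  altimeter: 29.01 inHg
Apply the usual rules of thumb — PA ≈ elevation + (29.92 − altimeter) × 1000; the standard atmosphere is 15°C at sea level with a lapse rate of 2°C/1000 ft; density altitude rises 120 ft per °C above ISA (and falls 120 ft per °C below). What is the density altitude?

4796 ft

Pressure altitude = 1990 + (29.92 − 29.01) × 1000 = 1990 + (+910) = 2900 ft.
ISA temperature at 2900 ft = 15 − 2 × (2900/1000) = 9.2°C.
ISA deviation = 25 − 9.2 = +15.8°C.
Density altitude = 2900 + 120 × (15.8) = 4796 ft.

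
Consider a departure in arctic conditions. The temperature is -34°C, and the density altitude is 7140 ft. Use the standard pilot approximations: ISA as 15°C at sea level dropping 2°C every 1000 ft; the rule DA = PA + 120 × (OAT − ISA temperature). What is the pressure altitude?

DA = PA + 120 × (OAT − (15 − 2·PA/1000)) = PA + 120·OAT − 1800 + 0.24·PA = 1.24·PA + 120·OAT − 1800.
So 1.24·PA = 7140 − 120 × (-34) + 1800 = 13020.
PA = 13020 / 1.24 = 10500 ft.

10500 ft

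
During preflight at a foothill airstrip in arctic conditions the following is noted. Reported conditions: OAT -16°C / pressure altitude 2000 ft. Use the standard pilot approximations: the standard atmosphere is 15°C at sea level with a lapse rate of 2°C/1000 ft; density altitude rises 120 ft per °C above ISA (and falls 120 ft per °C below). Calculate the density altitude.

-1240 ft

ISA temperature at 2000 ft = 15 − 2 × (2000/1000) = 11°C.
ISA deviation = -16 − 11 = -27°C.
Density altitude = 2000 + 120 × (-27) = 2000 + (-3240) = -1240 ft.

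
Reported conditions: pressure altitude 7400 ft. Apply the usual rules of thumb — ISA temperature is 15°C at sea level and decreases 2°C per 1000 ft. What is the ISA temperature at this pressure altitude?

ISA temperature = 15 − 2 × (7400/1000) = 15 − 14.8 = 0.2°C.

0.2°C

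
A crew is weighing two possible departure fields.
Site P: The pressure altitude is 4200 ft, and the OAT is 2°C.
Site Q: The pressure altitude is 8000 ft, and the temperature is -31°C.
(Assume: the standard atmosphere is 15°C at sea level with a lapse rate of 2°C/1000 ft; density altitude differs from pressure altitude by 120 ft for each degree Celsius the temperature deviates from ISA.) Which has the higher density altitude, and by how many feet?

Site P: ISA temp = 6.6°C, deviation -4.6°C, DA = 4200 + 120 × (-4.6) = 3648 ft.
Site Q: ISA temp = -1°C, deviation -30°C, DA = 8000 + 120 × (-30) = 4400 ft.
Site Q is higher by 4400 − 3648 = 752 ft.

Site Q by 752 ft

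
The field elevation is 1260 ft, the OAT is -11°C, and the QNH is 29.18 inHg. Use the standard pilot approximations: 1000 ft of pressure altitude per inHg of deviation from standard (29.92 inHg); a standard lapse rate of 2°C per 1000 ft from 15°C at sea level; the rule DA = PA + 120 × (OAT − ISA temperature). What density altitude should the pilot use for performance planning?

Pressure altitude = 1260 + (29.92 − 29.18) × 1000 = 1260 + (+740) = 2000 ft.
ISA temperature at 2000 ft = 15 − 2 × (2000/1000) = 11°C.
ISA deviation = -11 − 11 = -22°C.
Density altitude = 2000 + 120 × (-22) = -640 ft.

-640 ft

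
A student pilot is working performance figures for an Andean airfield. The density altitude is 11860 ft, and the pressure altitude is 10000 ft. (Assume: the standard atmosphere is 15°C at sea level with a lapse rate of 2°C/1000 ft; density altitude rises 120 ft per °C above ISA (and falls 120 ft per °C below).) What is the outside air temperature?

Density altitude − pressure altitude = 11860 − 10000 = +1860 ft.
At 120 ft/°C that is an ISA deviation of 1860/120 = +15.5°C.
ISA temperature at 10000 ft = 15 − 2 × (10000/1000) = -5°C.
OAT = ISA + deviation = -5 + (+15.5) = 10.5°C.

10.5°C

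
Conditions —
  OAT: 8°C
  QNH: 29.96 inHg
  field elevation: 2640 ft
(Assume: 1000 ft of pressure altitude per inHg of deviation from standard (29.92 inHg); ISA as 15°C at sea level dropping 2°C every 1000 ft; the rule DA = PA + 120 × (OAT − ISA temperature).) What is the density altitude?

2384 ft

Pressure altitude = 2640 + (29.92 − 29.96) × 1000 = 2640 + (-40) = 2600 ft.
ISA temperature at 2600 ft = 15 − 2 × (2600/1000) = 9.8°C.
ISA deviation = 8 − 9.8 = -1.8°C.
Density altitude = 2600 + 120 × (-1.8) = 2384 ft.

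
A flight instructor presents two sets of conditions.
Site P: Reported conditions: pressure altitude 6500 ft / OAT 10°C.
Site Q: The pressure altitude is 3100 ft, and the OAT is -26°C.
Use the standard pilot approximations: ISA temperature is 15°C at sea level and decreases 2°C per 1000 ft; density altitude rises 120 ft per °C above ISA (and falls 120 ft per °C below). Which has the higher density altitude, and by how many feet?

Site P: ISA temp = 2°C, deviation +8°C, DA = 6500 + 120 × 8 = 7460 ft.
Site Q: ISA temp = 8.8°C, deviation -34.8°C, DA = 3100 + 120 × (-34.8) = -1076 ft.
Site P is higher by 7460 − (-1076) = 8536 ft.

Site P by 8536 ft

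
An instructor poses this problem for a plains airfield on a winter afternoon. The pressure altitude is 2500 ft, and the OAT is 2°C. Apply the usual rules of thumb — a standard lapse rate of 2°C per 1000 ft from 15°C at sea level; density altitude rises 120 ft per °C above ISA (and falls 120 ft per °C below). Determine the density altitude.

ISA temperature at 2500 ft = 15 − 2 × (2500/1000) = 10°C.
ISA deviation = 2 − 10 = -8°C.
Density altitude = 2500 + 120 × (-8) = 2500 + (-960) = 1540 ft.

1540 ft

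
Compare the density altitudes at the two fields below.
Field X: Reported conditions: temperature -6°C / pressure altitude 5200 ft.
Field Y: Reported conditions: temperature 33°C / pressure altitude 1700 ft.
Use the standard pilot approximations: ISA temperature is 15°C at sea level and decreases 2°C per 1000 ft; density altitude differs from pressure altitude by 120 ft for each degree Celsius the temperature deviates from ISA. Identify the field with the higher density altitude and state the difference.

Field X: ISA temp = 4.6°C, deviation -10.6°C, DA = 5200 + 120 × (-10.6) = 3928 ft.
Field Y: ISA temp = 11.6°C, deviation +21.4°C, DA = 1700 + 120 × 21.4 = 4268 ft.
Field Y is higher by 4268 − 3928 = 340 ft.

Field Y by 340 ft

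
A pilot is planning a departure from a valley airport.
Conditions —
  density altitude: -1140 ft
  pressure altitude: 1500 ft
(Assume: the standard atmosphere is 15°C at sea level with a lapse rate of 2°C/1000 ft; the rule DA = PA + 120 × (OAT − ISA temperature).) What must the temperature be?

-10°C

Density altitude − pressure altitude = -1140 − 1500 = -2640 ft.
At 120 ft/°C that is an ISA deviation of -2640/120 = -22°C.
ISA temperature at 1500 ft = 15 − 2 × (1500/1000) = 12°C.
OAT = ISA + deviation = 12 + (-22) = -10°C.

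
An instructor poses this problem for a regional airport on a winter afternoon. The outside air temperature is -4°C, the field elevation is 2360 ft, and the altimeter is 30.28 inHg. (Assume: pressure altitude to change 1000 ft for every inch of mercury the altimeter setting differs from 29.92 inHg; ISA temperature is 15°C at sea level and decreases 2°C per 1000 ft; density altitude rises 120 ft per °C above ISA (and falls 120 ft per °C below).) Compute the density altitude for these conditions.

200 ft

Pressure altitude = 2360 + (29.92 − 30.28) × 1000 = 2360 + (-360) = 2000 ft.
ISA temperature at 2000 ft = 15 − 2 × (2000/1000) = 11°C.
ISA deviation = -4 − 11 = -15°C.
Density altitude = 2000 + 120 × (-15) = 200 ft.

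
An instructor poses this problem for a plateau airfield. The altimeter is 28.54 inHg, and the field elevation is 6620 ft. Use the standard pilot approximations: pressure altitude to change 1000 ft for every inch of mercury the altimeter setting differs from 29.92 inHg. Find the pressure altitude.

Pressure correction = (29.92 − 28.54) × 1000 = +1380 ft.
Pressure altitude = 6620 + (+1380) = 8000 ft.

8000 ft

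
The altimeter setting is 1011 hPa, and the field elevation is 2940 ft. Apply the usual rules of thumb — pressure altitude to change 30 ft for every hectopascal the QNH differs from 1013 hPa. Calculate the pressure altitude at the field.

3000 ft

Pressure correction = (1013 − 1011) × 30 = +60 ft.
Pressure altitude = 2940 + (+60) = 3000 ft.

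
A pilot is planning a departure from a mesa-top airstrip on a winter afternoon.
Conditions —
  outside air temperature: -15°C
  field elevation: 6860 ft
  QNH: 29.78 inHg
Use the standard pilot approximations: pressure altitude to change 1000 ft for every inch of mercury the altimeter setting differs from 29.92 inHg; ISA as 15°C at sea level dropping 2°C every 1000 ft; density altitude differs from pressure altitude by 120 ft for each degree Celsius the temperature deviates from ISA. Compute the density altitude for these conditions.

5080 ft

Pressure altitude = 6860 + (29.92 − 29.78) × 1000 = 6860 + (+140) = 7000 ft.
ISA temperature at 7000 ft = 15 − 2 × (7000/1000) = 1°C.
ISA deviation = -15 − 1 = -16°C.
Density altitude = 7000 + 120 × (-16) = 5080 ft.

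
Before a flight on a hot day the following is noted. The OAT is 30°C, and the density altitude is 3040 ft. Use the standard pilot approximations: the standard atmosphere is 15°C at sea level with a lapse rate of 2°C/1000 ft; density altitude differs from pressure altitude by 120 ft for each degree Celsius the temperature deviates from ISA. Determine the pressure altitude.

1000 ft

DA = PA + 120 × (OAT − (15 − 2·PA/1000)) = PA + 120·OAT − 1800 + 0.24·PA = 1.24·PA + 120·OAT − 1800.
So 1.24·PA = 3040 − 120 × 30 + 1800 = 1240.
PA = 1240 / 1.24 = 1000 ft.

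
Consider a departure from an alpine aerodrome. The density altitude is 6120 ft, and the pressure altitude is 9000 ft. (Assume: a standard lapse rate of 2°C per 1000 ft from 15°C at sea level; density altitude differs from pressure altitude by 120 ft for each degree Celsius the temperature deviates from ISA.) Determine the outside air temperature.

Density altitude − pressure altitude = 6120 − 9000 = -2880 ft.
At 120 ft/°C that is an ISA deviation of -2880/120 = -24°C.
ISA temperature at 9000 ft = 15 − 2 × (9000/1000) = -3°C.
OAT = ISA + deviation = -3 + (-24) = -27°C.

-27°C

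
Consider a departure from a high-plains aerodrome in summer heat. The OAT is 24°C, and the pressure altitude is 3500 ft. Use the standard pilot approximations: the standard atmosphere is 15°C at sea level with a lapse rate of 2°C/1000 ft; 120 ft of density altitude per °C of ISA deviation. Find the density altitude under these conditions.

ISA temperature at 3500 ft = 15 − 2 × (3500/1000) = 8°C.
ISA deviation = 24 − 8 = +16°C.
Density altitude = 3500 + 120 × (16) = 3500 + (+1920) = 5420 ft.

5420 ft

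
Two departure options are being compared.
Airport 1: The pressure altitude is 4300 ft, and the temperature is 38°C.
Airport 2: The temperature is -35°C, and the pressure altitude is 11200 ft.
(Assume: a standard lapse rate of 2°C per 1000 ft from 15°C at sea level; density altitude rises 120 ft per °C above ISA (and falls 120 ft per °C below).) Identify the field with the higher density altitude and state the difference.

Airport 1 by 204 ft

Airport 1: ISA temp = 6.4°C, deviation +31.6°C, DA = 4300 + 120 × 31.6 = 8092 ft.
Airport 2: ISA temp = -7.4°C, deviation -27.6°C, DA = 11200 + 120 × (-27.6) = 7888 ft.
Airport 1 is higher by 8092 − 7888 = 204 ft.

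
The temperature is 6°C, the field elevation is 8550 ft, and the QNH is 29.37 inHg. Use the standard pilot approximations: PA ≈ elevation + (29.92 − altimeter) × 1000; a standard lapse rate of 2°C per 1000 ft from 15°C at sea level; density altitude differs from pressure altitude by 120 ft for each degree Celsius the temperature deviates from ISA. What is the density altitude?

10204 ft

Pressure altitude = 8550 + (29.92 − 29.37) × 1000 = 8550 + (+550) = 9100 ft.
ISA temperature at 9100 ft = 15 − 2 × (9100/1000) = -3.2°C.
ISA deviation = 6 − (-3.2) = +9.2°C.
Density altitude = 9100 + 120 × (9.2) = 10204 ft.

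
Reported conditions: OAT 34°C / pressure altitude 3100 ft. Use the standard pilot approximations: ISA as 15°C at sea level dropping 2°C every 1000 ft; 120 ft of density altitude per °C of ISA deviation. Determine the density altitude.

6124 ft

ISA temperature at 3100 ft = 15 − 2 × (3100/1000) = 8.8°C.
ISA deviation = 34 − 8.8 = +25.2°C.
Density altitude = 3100 + 120 × (25.2) = 3100 + (+3024) = 6124 ft.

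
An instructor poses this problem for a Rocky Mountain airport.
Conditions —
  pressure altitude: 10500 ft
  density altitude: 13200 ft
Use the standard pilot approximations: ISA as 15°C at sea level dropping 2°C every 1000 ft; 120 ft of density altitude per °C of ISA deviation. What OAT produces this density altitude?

16.5°C

Density altitude − pressure altitude = 13200 − 10500 = +2700 ft.
At 120 ft/°C that is an ISA deviation of 2700/120 = +22.5°C.
ISA temperature at 10500 ft = 15 − 2 × (10500/1000) = -6°C.
OAT = ISA + deviation = -6 + (+22.5) = 16.5°C.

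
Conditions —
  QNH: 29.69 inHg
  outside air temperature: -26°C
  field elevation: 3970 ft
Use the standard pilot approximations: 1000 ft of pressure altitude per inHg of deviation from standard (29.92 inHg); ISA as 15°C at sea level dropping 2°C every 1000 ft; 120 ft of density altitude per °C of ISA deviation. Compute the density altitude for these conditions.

Pressure altitude = 3970 + (29.92 − 29.69) × 1000 = 3970 + (+230) = 4200 ft.
ISA temperature at 4200 ft = 15 − 2 × (4200/1000) = 6.6°C.
ISA deviation = -26 − 6.6 = -32.6°C.
Density altitude = 4200 + 120 × (-32.6) = 288 ft.

288 ft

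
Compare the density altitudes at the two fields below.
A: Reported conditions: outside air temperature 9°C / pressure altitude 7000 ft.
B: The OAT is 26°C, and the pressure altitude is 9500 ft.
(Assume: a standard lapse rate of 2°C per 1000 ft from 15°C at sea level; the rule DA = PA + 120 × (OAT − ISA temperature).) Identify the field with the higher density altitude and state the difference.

A: ISA temp = 1°C, deviation +8°C, DA = 7000 + 120 × 8 = 7960 ft.
B: ISA temp = -4°C, deviation +30°C, DA = 9500 + 120 × 30 = 13100 ft.
B is higher by 13100 − 7960 = 5140 ft.

B by 5140 ft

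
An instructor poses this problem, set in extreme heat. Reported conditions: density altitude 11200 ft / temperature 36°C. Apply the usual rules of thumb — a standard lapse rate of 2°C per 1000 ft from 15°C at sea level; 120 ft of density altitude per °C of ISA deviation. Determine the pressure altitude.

7000 ft

DA = PA + 120 × (OAT − (15 − 2·PA/1000)) = PA + 120·OAT − 1800 + 0.24·PA = 1.24·PA + 120·OAT − 1800.
So 1.24·PA = 11200 − 120 × 36 + 1800 = 8680.
PA = 8680 / 1.24 = 7000 ft.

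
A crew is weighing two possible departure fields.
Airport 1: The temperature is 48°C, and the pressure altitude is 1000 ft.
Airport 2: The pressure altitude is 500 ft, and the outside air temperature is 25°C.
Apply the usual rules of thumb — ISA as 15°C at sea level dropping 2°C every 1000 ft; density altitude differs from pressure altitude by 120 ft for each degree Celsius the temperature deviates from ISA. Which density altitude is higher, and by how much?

Airport 1 by 3380 ft

Airport 1: ISA temp = 13°C, deviation +35°C, DA = 1000 + 120 × 35 = 5200 ft.
Airport 2: ISA temp = 14°C, deviation +11°C, DA = 500 + 120 × 11 = 1820 ft.
Airport 1 is higher by 5200 − 1820 = 3380 ft.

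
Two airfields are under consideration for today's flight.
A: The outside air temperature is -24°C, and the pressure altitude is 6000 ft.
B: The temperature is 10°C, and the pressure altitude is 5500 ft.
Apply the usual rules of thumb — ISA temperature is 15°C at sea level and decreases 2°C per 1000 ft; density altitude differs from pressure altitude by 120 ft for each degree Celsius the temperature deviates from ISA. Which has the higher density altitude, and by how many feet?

A: ISA temp = 3°C, deviation -27°C, DA = 6000 + 120 × (-27) = 2760 ft.
B: ISA temp = 4°C, deviation +6°C, DA = 5500 + 120 × 6 = 6220 ft.
B is higher by 6220 − 2760 = 3460 ft.

B by 3460 ft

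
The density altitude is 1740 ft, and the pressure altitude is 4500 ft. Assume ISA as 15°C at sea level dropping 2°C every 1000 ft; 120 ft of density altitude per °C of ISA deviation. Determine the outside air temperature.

-17°C

Density altitude − pressure altitude = 1740 − 4500 = -2760 ft.
At 120 ft/°C that is an ISA deviation of -2760/120 = -23°C.
ISA temperature at 4500 ft = 15 − 2 × (4500/1000) = 6°C.
OAT = ISA + deviation = 6 + (-23) = -17°C.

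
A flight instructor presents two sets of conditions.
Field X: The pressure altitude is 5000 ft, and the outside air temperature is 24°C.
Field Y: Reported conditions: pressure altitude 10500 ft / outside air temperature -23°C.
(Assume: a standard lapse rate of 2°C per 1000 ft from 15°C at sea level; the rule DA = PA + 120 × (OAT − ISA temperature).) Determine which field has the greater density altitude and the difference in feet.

Field X: ISA temp = 5°C, deviation +19°C, DA = 5000 + 120 × 19 = 7280 ft.
Field Y: ISA temp = -6°C, deviation -17°C, DA = 10500 + 120 × (-17) = 8460 ft.
Field Y is higher by 8460 − 7280 = 1180 ft.

Field Y by 1180 ft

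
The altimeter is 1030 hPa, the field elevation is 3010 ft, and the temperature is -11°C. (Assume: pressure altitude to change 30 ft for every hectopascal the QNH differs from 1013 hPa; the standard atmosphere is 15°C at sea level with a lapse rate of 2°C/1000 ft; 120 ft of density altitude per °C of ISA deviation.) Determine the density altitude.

Pressure altitude = 3010 + (1013 − 1030) × 30 = 3010 + (-510) = 2500 ft.
ISA temperature at 2500 ft = 15 − 2 × (2500/1000) = 10°C.
ISA deviation = -11 − 10 = -21°C.
Density altitude = 2500 + 120 × (-21) = -20 ft.

-20 ft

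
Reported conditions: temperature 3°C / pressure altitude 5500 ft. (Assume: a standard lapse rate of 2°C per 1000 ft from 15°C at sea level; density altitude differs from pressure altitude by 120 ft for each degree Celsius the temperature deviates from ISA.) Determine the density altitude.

5380 ft

ISA temperature at 5500 ft = 15 − 2 × (5500/1000) = 4°C.
ISA deviation = 3 − 4 = -1°C.
Density altitude = 5500 + 120 × (-1) = 5500 + (-120) = 5380 ft.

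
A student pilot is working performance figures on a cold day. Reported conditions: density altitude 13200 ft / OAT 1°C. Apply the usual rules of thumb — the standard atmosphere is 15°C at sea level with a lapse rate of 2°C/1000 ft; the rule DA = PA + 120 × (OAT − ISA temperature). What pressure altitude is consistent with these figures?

12000 ft

DA = PA + 120 × (OAT − (15 − 2·PA/1000)) = PA + 120·OAT − 1800 + 0.24·PA = 1.24·PA + 120·OAT − 1800.
So 1.24·PA = 13200 − 120 × 1 + 1800 = 14880.
PA = 14880 / 1.24 = 12000 ft.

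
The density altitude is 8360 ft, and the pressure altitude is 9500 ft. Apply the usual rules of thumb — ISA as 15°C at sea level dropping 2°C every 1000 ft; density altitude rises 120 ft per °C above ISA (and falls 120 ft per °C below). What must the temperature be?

-13.5°C

Density altitude − pressure altitude = 8360 − 9500 = -1140 ft.
At 120 ft/°C that is an ISA deviation of -1140/120 = -9.5°C.
ISA temperature at 9500 ft = 15 − 2 × (9500/1000) = -4°C.
OAT = ISA + deviation = -4 + (-9.5) = -13.5°C.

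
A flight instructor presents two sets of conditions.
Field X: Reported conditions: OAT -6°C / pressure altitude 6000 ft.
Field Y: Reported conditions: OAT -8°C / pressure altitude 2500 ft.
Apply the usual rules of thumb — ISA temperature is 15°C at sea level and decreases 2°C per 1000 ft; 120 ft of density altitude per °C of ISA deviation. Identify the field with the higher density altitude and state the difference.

Field X: ISA temp = 3°C, deviation -9°C, DA = 6000 + 120 × (-9) = 4920 ft.
Field Y: ISA temp = 10°C, deviation -18°C, DA = 2500 + 120 × (-18) = 340 ft.
Field X is higher by 4920 − 340 = 4580 ft.

Field X by 4580 ft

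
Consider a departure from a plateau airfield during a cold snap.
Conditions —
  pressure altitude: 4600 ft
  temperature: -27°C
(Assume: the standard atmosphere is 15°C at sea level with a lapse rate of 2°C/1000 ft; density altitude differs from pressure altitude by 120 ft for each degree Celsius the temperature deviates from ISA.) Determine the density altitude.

ISA temperature at 4600 ft = 15 − 2 × (4600/1000) = 5.8°C.
ISA deviation = -27 − 5.8 = -32.8°C.
Density altitude = 4600 + 120 × (-32.8) = 4600 + (-3936) = 664 ft.

664 ft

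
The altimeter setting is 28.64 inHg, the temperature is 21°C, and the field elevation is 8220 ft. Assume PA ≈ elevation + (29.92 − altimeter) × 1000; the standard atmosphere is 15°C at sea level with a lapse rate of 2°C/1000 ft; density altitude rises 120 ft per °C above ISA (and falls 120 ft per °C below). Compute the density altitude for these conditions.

12500 ft

Pressure altitude = 8220 + (29.92 − 28.64) × 1000 = 8220 + (+1280) = 9500 ft.
ISA temperature at 9500 ft = 15 − 2 × (9500/1000) = -4°C.
ISA deviation = 21 − (-4) = +25°C.
Density altitude = 9500 + 120 × (25) = 12500 ft.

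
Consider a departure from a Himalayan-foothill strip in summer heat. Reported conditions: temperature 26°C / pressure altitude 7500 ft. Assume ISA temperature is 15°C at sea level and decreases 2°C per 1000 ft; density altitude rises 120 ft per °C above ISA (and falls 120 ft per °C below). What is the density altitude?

10620 ft

ISA temperature at 7500 ft = 15 − 2 × (7500/1000) = 0°C.
ISA deviation = 26 − 0 = +26°C.
Density altitude = 7500 + 120 × (26) = 7500 + (+3120) = 10620 ft.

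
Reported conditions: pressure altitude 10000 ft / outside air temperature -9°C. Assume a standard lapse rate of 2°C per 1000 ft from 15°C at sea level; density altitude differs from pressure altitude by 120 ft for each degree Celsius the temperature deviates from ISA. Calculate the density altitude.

9520 ft

ISA temperature at 10000 ft = 15 − 2 × (10000/1000) = -5°C.
ISA deviation = -9 − (-5) = -4°C.
Density altitude = 10000 + 120 × (-4) = 10000 + (-480) = 9520 ft.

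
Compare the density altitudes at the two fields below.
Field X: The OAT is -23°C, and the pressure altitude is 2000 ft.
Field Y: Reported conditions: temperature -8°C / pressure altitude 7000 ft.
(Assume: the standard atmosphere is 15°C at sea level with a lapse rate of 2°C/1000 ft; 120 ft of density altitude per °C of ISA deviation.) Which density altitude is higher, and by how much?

Field Y by 8000 ft

Field X: ISA temp = 11°C, deviation -34°C, DA = 2000 + 120 × (-34) = -2080 ft.
Field Y: ISA temp = 1°C, deviation -9°C, DA = 7000 + 120 × (-9) = 5920 ft.
Field Y is higher by 5920 − (-2080) = 8000 ft.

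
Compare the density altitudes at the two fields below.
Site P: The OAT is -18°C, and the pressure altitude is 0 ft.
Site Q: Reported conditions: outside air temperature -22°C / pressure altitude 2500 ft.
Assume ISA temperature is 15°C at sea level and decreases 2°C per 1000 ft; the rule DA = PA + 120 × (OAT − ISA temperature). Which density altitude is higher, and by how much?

Site P: ISA temp = 15°C, deviation -33°C, DA = 0 + 120 × (-33) = -3960 ft.
Site Q: ISA temp = 10°C, deviation -32°C, DA = 2500 + 120 × (-32) = -1340 ft.
Site Q is higher by -1340 − (-3960) = 2620 ft.

Site Q by 2620 ft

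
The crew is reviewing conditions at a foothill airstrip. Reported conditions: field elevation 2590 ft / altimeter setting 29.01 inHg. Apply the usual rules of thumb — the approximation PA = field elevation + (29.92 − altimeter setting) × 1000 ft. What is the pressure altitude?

Pressure correction = (29.92 − 29.01) × 1000 = +910 ft.
Pressure altitude = 2590 + (+910) = 3500 ft.

3500 ft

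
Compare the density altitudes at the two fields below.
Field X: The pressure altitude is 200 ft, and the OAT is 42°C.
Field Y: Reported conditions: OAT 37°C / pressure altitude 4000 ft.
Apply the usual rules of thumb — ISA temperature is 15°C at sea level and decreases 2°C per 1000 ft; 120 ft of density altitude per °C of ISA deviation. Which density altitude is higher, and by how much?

Field X: ISA temp = 14.6°C, deviation +27.4°C, DA = 200 + 120 × 27.4 = 3488 ft.
Field Y: ISA temp = 7°C, deviation +30°C, DA = 4000 + 120 × 30 = 7600 ft.
Field Y is higher by 7600 − 3488 = 4112 ft.

Field Y by 4112 ft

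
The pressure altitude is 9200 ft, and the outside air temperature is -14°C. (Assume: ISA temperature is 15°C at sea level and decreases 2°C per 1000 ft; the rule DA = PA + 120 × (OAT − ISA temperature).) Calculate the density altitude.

ISA temperature at 9200 ft = 15 − 2 × (9200/1000) = -3.4°C.
ISA deviation = -14 − (-3.4) = -10.6°C.
Density altitude = 9200 + 120 × (-10.6) = 9200 + (-1272) = 7928 ft.

7928 ft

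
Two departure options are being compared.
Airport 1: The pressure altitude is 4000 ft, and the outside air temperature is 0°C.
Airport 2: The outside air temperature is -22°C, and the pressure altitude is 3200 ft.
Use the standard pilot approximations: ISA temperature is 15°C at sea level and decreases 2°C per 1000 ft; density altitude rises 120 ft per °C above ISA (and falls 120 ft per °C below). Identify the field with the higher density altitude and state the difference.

Airport 1 by 3632 ft

Airport 1: ISA temp = 7°C, deviation -7°C, DA = 4000 + 120 × (-7) = 3160 ft.
Airport 2: ISA temp = 8.6°C, deviation -30.6°C, DA = 3200 + 120 × (-30.6) = -472 ft.
Airport 1 is higher by 3160 − (-472) = 3632 ft.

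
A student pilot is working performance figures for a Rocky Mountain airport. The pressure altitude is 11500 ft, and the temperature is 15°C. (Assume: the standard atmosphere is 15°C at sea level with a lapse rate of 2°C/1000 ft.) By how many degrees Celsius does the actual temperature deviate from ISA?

ISA temperature at 11500 ft = 15 − 2 × (11500/1000) = -8°C.
Deviation = OAT − ISA = 15 − (-8) = +23°C.

ISA+23°C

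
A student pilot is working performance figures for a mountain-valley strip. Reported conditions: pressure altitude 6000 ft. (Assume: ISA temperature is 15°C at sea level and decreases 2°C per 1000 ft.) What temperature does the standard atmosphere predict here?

ISA temperature = 15 − 2 × (6000/1000) = 15 − 12 = 3°C.

3°C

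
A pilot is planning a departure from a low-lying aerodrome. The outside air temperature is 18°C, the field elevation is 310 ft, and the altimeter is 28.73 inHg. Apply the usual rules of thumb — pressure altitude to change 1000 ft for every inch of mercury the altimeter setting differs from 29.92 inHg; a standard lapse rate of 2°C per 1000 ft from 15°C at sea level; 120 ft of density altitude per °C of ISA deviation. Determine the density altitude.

Pressure altitude = 310 + (29.92 − 28.73) × 1000 = 310 + (+1190) = 1500 ft.
ISA temperature at 1500 ft = 15 − 2 × (1500/1000) = 12°C.
ISA deviation = 18 − 12 = +6°C.
Density altitude = 1500 + 120 × (6) = 2220 ft.

2220 ft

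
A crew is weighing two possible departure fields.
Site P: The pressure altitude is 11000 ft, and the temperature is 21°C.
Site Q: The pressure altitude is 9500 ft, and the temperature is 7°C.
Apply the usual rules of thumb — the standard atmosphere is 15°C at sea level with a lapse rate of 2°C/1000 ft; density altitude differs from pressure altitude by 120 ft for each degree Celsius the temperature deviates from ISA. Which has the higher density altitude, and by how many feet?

Site P: ISA temp = -7°C, deviation +28°C, DA = 11000 + 120 × 28 = 14360 ft.
Site Q: ISA temp = -4°C, deviation +11°C, DA = 9500 + 120 × 11 = 10820 ft.
Site P is higher by 14360 − 10820 = 3540 ft.

Site P by 3540 ft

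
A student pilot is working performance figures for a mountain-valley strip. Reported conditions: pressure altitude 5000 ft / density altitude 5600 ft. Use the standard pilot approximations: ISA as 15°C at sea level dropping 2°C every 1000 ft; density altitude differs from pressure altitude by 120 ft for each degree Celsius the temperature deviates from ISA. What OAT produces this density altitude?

10°C

Density altitude − pressure altitude = 5600 − 5000 = +600 ft.
At 120 ft/°C that is an ISA deviation of 600/120 = +5°C.
ISA temperature at 5000 ft = 15 − 2 × (5000/1000) = 5°C.
OAT = ISA + deviation = 5 + (+5) = 10°C.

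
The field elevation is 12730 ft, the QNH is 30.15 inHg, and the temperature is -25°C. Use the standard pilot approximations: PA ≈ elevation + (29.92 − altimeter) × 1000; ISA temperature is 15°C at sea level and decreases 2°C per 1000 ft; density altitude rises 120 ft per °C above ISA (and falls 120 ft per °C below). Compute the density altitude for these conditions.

Pressure altitude = 12730 + (29.92 − 30.15) × 1000 = 12730 + (-230) = 12500 ft.
ISA temperature at 12500 ft = 15 − 2 × (12500/1000) = -10°C.
ISA deviation = -25 − (-10) = -15°C.
Density altitude = 12500 + 120 × (-15) = 10700 ft.

10700 ft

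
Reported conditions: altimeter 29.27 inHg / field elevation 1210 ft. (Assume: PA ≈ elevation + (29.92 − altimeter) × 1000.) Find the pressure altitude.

1860 ft

Pressure correction = (29.92 − 29.27) × 1000 = +650 ft.
Pressure altitude = 1210 + (+650) = 1860 ft.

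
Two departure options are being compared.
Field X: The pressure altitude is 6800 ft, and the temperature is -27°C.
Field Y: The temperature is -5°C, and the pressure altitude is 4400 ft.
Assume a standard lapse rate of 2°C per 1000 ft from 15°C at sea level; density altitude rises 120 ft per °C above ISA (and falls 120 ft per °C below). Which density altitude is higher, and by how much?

Field X: ISA temp = 1.4°C, deviation -28.4°C, DA = 6800 + 120 × (-28.4) = 3392 ft.
Field Y: ISA temp = 6.2°C, deviation -11.2°C, DA = 4400 + 120 × (-11.2) = 3056 ft.
Field X is higher by 3392 − 3056 = 336 ft.

Field X by 336 ft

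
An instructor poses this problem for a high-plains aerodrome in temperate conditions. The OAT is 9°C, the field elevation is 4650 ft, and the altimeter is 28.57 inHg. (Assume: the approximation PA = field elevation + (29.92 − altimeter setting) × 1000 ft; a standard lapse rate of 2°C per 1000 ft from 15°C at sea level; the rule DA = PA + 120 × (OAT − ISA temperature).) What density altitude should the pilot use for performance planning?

Pressure altitude = 4650 + (29.92 − 28.57) × 1000 = 4650 + (+1350) = 6000 ft.
ISA temperature at 6000 ft = 15 − 2 × (6000/1000) = 3°C.
ISA deviation = 9 − 3 = +6°C.
Density altitude = 6000 + 120 × (6) = 6720 ft.

6720 ft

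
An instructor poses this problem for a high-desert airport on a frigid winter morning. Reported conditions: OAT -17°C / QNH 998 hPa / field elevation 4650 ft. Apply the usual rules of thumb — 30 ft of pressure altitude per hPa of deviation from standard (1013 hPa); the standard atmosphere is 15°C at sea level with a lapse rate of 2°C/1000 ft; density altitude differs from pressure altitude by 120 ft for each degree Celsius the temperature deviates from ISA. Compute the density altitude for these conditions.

Pressure altitude = 4650 + (1013 − 998) × 30 = 4650 + (+450) = 5100 ft.
ISA temperature at 5100 ft = 15 − 2 × (5100/1000) = 4.8°C.
ISA deviation = -17 − 4.8 = -21.8°C.
Density altitude = 5100 + 120 × (-21.8) = 2484 ft.

2484 ft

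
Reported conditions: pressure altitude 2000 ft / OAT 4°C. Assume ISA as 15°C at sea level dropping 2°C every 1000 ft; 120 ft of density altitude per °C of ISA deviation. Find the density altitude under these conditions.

ISA temperature at 2000 ft = 15 − 2 × (2000/1000) = 11°C.
ISA deviation = 4 − 11 = -7°C.
Density altitude = 2000 + 120 × (-7) = 2000 + (-840) = 1160 ft.

1160 ft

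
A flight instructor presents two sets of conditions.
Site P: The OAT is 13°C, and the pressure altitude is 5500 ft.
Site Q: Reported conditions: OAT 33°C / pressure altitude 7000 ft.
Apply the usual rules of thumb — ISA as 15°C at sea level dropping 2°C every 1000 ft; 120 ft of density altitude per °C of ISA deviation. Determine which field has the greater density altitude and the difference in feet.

Site P: ISA temp = 4°C, deviation +9°C, DA = 5500 + 120 × 9 = 6580 ft.
Site Q: ISA temp = 1°C, deviation +32°C, DA = 7000 + 120 × 32 = 10840 ft.
Site Q is higher by 10840 − 6580 = 4260 ft.

Site Q by 4260 ft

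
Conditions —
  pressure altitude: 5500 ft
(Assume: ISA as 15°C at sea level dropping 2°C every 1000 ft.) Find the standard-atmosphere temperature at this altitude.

4°C

ISA temperature = 15 − 2 × (5500/1000) = 15 − 11 = 4°C.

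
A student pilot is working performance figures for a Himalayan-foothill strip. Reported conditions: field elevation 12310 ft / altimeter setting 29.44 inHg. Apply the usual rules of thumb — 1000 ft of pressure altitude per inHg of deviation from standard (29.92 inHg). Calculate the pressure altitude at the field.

Pressure correction = (29.92 − 29.44) × 1000 = +480 ft.
Pressure altitude = 12310 + (+480) = 12790 ft.

12790 ft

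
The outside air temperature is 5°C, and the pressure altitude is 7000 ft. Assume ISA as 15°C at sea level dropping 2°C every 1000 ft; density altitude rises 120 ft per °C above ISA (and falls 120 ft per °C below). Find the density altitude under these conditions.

7480 ft

ISA temperature at 7000 ft = 15 − 2 × (7000/1000) = 1°C.
ISA deviation = 5 − 1 = +4°C.
Density altitude = 7000 + 120 × (4) = 7000 + (+480) = 7480 ft.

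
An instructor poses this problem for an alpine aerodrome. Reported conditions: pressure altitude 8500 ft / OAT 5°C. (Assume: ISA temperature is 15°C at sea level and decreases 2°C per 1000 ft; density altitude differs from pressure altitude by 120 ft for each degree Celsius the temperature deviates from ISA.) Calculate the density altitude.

ISA temperature at 8500 ft = 15 − 2 × (8500/1000) = -2°C.
ISA deviation = 5 − (-2) = +7°C.
Density altitude = 8500 + 120 × (7) = 8500 + (+840) = 9340 ft.

9340 ft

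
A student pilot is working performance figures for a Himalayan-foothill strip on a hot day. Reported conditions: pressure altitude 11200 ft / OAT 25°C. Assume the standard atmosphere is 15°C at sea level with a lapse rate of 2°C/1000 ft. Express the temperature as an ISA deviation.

ISA+32.4°C

ISA temperature at 11200 ft = 15 − 2 × (11200/1000) = -7.4°C.
Deviation = OAT − ISA = 25 − (-7.4) = +32.4°C.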